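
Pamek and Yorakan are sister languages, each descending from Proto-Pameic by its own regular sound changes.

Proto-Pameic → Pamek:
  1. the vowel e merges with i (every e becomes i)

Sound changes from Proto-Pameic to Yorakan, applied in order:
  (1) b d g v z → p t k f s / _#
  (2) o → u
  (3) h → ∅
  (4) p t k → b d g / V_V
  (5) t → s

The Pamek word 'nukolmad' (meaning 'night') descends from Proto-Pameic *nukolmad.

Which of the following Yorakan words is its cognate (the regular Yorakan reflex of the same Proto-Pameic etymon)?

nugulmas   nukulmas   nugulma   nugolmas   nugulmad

nugulmas

Yorakan: start from *nukolmad.
  rule 1 (final devoicing): nukolmad → nukolmat
  rule 2 (vowel merger): nukolmat → nukulmat
  rule 3: no change — nukulmat
  rule 4 (intervocalic voicing): nukulmat → nugulmat
  rule 5 (unconditioned shift): nugulmat → nugulmas
  ⇒ Yorakan nugulmas
The other candidates each miss or misapply at least one Yorakan change.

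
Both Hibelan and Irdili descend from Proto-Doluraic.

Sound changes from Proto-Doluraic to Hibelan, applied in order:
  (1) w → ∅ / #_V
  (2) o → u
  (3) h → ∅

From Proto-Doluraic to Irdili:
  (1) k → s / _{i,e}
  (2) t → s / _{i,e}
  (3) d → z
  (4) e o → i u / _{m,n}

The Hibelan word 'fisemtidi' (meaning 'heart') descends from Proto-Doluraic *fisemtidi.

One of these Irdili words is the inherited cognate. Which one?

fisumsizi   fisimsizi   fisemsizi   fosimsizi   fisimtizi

Irdili: *fisemtidi
  fisemtidi (rule 1 does not apply)
  fisemtidi → fisemsidi   [palatalisation]
  fisemsidi → fisemsizi   [unconditioned shift]
  fisemsizi → fisimsizi   [pre-nasal raising]
  giving Irdili fisimsizi.
Only 'fisimsizi' matches the regular Irdili development of *fisemtidi.

fisimsizi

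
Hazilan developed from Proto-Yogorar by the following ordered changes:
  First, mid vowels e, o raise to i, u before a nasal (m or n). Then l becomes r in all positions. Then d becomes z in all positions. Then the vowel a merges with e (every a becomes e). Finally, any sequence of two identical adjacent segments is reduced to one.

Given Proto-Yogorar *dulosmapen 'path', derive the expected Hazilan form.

Hazilan: *dulosmapen
  dulosmapen → dulosmapin   [pre-nasal raising]
  dulosmapin → durosmapin   [unconditioned shift]
  durosmapin → zurosmapin   [unconditioned shift]
  zurosmapin → zurosmepin   [vowel merger]
  zurosmepin (rule 5 does not apply)
  giving Hazilan zurosmepin.

zurosmepin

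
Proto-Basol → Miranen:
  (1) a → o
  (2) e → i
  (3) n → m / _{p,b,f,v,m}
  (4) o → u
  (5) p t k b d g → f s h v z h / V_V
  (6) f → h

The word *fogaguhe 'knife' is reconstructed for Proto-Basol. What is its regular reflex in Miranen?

Miranen: *fogaguhe
  fogaguhe → fogoguhe   [vowel merger]
  fogoguhe → fogoguhi   [vowel merger]
  fogoguhi (rule 3 does not apply)
  fogoguhi → fuguguhi   [vowel merger]
  fuguguhi → fuhuhuhi   [intervocalic lenition]
  fuhuhuhi → huhuhuhi   [unconditioned shift]
  giving Miranen huhuhuhi.

huhuhuhi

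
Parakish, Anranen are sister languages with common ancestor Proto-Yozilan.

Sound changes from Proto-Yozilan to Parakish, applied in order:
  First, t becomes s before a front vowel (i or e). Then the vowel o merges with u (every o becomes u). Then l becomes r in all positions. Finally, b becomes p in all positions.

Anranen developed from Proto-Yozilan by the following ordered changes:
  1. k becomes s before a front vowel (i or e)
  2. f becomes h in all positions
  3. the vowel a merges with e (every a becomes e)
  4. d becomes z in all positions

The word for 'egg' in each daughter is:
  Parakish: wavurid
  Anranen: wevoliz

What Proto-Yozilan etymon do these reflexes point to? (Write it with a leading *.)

Position 5: Parakish has r, Anranen has l. Anranen preserves l here (none of its changes turn any other segment into l), so the proto-segment is *l.
Position 2: Parakish has a, Anranen has e. Parakish preserves a here (none of its changes turn any other segment into a), so the proto-segment is *a.
Verify the candidate proto-form against each daughter:
Parakish: *wavolid > wavulid > wavurid  (by vowel merger, unconditioned shift)
Anranen: *wavolid
  wavolid (rule 1 does not apply)
  wavolid (rule 2 does not apply)
  wavolid → wevolid   [vowel merger]
  wevolid → wevoliz   [unconditioned shift]
  giving Anranen wevoliz.
Only *wavolid yields all of Parakish wavurid, Anranen wevoliz.

*wavolid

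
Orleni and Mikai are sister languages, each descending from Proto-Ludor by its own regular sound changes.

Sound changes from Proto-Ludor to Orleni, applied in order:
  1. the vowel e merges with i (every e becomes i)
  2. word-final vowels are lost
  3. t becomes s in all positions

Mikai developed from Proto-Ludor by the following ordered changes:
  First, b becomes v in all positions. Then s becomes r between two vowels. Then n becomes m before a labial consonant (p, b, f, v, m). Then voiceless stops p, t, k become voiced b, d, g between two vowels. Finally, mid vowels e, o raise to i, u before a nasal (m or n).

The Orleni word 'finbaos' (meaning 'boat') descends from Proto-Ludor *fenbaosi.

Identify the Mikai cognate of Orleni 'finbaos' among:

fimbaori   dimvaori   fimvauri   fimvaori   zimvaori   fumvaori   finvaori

fimvaori

Mikai: *fenbaosi
  fenbaosi → fenvaosi   [unconditioned shift]
  fenvaosi → fenvaori   [rhotacism]
  fenvaori → femvaori   [nasal place assimilation]
  femvaori (rule 4 does not apply)
  femvaori → fimvaori   [pre-nasal raising]
  giving Mikai fimvaori.
The other candidates each miss or misapply at least one Mikai change.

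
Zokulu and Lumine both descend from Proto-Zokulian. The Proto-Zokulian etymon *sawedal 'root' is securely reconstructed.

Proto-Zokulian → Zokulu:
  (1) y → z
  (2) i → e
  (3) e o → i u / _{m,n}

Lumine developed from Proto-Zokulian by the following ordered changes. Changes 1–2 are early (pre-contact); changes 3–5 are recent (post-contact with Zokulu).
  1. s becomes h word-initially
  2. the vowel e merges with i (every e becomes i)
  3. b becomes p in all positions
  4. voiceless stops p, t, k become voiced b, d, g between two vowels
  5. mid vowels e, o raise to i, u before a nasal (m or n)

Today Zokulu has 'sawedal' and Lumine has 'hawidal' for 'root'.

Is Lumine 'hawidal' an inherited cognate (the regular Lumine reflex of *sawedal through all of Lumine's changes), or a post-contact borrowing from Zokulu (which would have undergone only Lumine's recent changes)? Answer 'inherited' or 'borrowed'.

If inherited, *sawedal would pass through all of Lumine's changes:
Lumine: *sawedal > hawedal > hawidal  (by debuccalisation, vowel merger)
If borrowed from Zokulu 'sawedal' after the early changes, it would undergo only the recent ones:
  rule 3 (unconditioned shift): no change (sawedal)
  rule 4 (intervocalic voicing): no change (sawedal)
  rule 5 (pre-nasal raising): no change (sawedal)
  ⇒ as a loan: sawedal
Lumine 'hawidal' matches the inherited outcome exactly, so it is an inherited cognate, not a loan.

inherited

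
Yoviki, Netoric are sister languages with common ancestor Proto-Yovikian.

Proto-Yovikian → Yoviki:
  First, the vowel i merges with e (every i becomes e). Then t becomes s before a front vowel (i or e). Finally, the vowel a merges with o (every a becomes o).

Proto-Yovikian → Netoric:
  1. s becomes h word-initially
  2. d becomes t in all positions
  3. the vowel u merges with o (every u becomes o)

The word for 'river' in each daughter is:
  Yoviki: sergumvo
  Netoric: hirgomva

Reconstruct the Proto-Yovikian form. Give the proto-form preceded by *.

*sirgumva

Position 5: Yoviki has u, Netoric has o. Yoviki preserves u here (none of its changes turn any other segment into u), so the proto-segment is *u.
Position 8: Yoviki has o, Netoric has a. Netoric preserves a here (none of its changes turn any other segment into a), so the proto-segment is *a.
Continuing position by position gives *sirgumva; check it forward:
Yoviki: *sirgumva
  sirgumva → sergumva   [vowel merger]
  sergumva (rule 2 does not apply)
  sergumva → sergumvo   [vowel merger]
  giving Yoviki sergumvo.
Netoric: *sirgumva > hirgumva > hirgomva  (by debuccalisation, vowel merger)
*sirgumva is the unique common source.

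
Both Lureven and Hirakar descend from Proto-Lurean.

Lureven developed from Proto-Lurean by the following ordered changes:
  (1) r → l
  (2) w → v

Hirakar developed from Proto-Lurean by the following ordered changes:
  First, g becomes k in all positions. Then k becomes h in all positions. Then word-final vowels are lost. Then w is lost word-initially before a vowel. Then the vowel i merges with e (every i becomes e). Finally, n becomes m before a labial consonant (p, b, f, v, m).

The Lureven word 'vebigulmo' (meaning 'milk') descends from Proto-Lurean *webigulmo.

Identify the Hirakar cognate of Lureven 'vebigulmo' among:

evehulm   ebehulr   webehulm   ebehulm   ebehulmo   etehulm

ebehulm

Hirakar: *webigulmo
  webigulmo → webikulmo   [unconditioned shift]
  webikulmo → webihulmo   [unconditioned shift]
  webihulmo → webihulm   [apocope]
  webihulm → ebihulm   [glide loss]
  ebihulm → ebehulm   [vowel merger]
  ebehulm (rule 6 does not apply)
  giving Hirakar ebehulm.
The other candidates each miss or misapply at least one Hirakar change.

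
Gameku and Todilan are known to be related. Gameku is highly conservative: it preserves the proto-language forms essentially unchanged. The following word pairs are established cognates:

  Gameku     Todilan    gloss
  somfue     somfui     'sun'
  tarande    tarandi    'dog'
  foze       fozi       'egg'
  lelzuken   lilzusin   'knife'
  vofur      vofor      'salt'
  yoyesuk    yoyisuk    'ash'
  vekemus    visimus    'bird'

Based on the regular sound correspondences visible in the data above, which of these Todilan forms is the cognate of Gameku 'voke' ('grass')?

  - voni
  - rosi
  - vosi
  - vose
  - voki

vosi

lelzuken ~ lilzusin, vekemus ~ visimus — Gameku k corresponds to Todilan s between vowels (before a front vowel).
tarande ~ tarandi, foze ~ fozi — Gameku e corresponds to Todilan i word-finally.
Applying these to Gameku 'voke':
  voke → vose   (k→s between vowels (before a front vowel))
  vose → vosi   (e→i word-finally)
So the Todilan cognate is 'vosi'.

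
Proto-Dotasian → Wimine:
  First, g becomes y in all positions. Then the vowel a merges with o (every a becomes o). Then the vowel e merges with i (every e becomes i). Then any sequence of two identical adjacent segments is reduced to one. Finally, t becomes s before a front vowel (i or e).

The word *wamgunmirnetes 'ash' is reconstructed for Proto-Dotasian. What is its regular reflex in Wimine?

womyunmirnisis

Wimine: *wamgunmirnetes
  wamgunmirnetes → wamyunmirnetes   [unconditioned shift]
  wamyunmirnetes → womyunmirnetes   [vowel merger]
  womyunmirnetes → womyunmirnitis   [vowel merger]
  womyunmirnitis (rule 4 does not apply)
  womyunmirnitis → womyunmirnisis   [palatalisation]
  giving Wimine womyunmirnisis.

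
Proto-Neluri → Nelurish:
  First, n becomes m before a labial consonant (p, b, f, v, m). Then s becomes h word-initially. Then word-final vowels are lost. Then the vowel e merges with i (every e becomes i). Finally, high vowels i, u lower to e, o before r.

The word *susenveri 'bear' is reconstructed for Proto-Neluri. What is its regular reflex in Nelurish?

husimver

Nelurish: *susenveri
  susenveri → susemveri   [nasal place assimilation]
  susemveri → husemveri   [debuccalisation]
  husemveri → husemver   [apocope]
  husemver → husimvir   [vowel merger]
  husimvir → husimver   [pre-rhotic lowering]
  giving Nelurish husimver.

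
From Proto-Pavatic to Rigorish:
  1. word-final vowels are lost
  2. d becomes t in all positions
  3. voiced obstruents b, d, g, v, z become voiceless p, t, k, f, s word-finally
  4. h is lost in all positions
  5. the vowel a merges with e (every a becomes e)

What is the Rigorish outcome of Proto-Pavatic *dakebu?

Rigorish: *dakebu
  dakebu → dakeb   [apocope]
  dakeb → takeb   [unconditioned shift]
  takeb → takep   [final devoicing]
  takep (rule 4 does not apply)
  takep → tekep   [vowel merger]
  giving Rigorish tekep.

tekep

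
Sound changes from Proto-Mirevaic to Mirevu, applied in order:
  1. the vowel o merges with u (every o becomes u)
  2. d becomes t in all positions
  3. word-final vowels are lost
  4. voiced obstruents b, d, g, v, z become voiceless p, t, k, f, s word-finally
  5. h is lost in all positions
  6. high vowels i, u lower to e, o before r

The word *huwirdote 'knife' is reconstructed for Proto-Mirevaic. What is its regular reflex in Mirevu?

uwertut

Mirevu: *huwirdote > huwirdute > huwirtute > huwirtut > uwirtut > uwertut  (by vowel merger, unconditioned shift, apocope, h-loss, pre-rhotic lowering)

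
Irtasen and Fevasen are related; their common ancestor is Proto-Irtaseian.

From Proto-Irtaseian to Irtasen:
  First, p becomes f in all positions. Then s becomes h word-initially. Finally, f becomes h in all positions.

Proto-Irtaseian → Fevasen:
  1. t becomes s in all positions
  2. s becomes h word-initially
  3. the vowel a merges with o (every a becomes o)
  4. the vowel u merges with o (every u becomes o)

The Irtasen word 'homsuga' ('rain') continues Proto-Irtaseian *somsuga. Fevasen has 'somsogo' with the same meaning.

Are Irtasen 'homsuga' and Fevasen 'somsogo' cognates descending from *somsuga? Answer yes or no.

Derive the expected Fevasen reflex of *somsuga:
Fevasen: start from *somsuga.
  rule 1: no change — somsuga
  rule 2 (debuccalisation): somsuga → homsuga
  rule 3 (vowel merger): homsuga → homsugo
  rule 4 (vowel merger): homsugo → homsogo
  ⇒ Fevasen homsogo
The regular Fevasen reflex would be 'homsogo', but the attested form is 'somsogo'. The correspondence is irregular, so they are not cognates (the Fevasen form has a different source).

no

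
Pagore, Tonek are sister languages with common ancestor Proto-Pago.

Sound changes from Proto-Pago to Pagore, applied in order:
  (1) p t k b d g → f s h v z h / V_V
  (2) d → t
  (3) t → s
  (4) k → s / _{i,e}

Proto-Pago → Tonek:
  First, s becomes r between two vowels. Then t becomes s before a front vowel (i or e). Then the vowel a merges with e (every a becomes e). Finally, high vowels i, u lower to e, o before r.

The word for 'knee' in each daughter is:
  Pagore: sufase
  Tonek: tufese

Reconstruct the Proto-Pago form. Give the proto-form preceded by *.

Position 4: Pagore has a, Tonek has e. Pagore preserves a here (none of its changes turn any other segment into a), so the proto-segment is *a.
Position 1: Pagore has s, Tonek has t. Tonek preserves t here (none of its changes turn any other segment into t), so the proto-segment is *t.
This points to *tufate. Verify forward in each daughter:
Pagore: *tufate > tufase > sufase  (by intervocalic lenition, unconditioned shift)
Tonek: *tufate > tufase > tufese  (by palatalisation, vowel merger)
*tufate is the unique common source.

*tufate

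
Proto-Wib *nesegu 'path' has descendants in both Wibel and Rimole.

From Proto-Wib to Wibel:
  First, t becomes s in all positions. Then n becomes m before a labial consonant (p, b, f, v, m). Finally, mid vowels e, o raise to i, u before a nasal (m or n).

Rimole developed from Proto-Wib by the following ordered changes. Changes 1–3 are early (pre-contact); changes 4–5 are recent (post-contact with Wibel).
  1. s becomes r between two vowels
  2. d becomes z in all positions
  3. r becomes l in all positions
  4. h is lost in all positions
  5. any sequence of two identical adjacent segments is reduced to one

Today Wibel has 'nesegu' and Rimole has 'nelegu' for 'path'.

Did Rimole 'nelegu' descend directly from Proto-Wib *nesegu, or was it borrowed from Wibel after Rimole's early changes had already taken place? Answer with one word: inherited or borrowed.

If inherited, *nesegu would pass through all of Rimole's changes:
Rimole: start from *nesegu.
  rule 1 (rhotacism): nesegu → neregu
  rule 2: no change — neregu
  rule 3 (unconditioned shift): neregu → nelegu
  rule 4: no change — nelegu
  rule 5: no change — nelegu
  ⇒ Rimole nelegu
If borrowed from Wibel 'nesegu' after the early changes, it would undergo only the recent ones:
  rule 4 (h-loss): no change (nesegu)
  rule 5 (degemination): no change (nesegu)
  ⇒ as a loan: nesegu
Rimole 'nelegu' matches the inherited outcome exactly, so it is an inherited cognate, not a loan.

inherited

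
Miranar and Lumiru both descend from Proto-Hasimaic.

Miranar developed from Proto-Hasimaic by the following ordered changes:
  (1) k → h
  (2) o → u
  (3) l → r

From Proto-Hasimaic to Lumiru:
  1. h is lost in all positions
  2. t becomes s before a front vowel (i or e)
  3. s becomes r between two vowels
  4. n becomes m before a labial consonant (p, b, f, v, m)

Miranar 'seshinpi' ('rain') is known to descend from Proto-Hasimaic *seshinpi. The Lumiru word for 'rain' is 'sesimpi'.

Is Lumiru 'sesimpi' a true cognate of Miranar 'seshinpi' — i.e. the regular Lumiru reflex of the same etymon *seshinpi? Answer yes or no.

Derive the expected Lumiru reflex of *seshinpi:
Lumiru: start from *seshinpi.
  rule 1 (h-loss): seshinpi → sesinpi
  rule 2: no change — sesinpi
  rule 3 (rhotacism): sesinpi → serinpi
  rule 4 (nasal place assimilation): serinpi → serimpi
  ⇒ Lumiru serimpi
The regular Lumiru reflex would be 'serimpi', but the attested form is 'sesimpi'. The correspondence is irregular, so they are not cognates (the Lumiru form has a different source).

no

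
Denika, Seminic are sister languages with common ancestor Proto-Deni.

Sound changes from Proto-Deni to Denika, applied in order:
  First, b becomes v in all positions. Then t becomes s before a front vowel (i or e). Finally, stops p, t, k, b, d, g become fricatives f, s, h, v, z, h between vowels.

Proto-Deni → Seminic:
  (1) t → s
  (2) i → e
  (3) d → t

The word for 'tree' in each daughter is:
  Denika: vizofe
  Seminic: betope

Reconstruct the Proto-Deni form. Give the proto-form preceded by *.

Position 5: Denika has f, Seminic has p. Seminic preserves p here (none of its changes turn any other segment into p), so the proto-segment is *p.
Position 1: Denika has v, Seminic has b. Seminic preserves b here (none of its changes turn any other segment into b), so the proto-segment is *b.
Verify the candidate proto-form against each daughter:
Denika: *bidope > vidope > vizofe  (by unconditioned shift, intervocalic lenition)
Seminic: start from *bidope.
  rule 1: no change — bidope
  rule 2 (vowel merger): bidope → bedope
  rule 3 (unconditioned shift): bedope → betope
  ⇒ Seminic betope
Only *bidope yields all of Denika vizofe, Seminic betope.

*bidope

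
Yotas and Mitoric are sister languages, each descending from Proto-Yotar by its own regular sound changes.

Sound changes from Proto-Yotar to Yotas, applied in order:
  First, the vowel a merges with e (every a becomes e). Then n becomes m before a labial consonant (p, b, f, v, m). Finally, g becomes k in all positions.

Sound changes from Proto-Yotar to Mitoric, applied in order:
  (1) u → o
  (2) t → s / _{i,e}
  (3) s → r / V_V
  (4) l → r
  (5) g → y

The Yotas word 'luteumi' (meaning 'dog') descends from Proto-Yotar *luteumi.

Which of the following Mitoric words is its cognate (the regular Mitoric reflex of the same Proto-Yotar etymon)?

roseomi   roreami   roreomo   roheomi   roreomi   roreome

Mitoric: *luteumi
  luteumi → loteomi   [vowel merger]
  loteomi → loseomi   [palatalisation]
  loseomi → loreomi   [rhotacism]
  loreomi → roreomi   [unconditioned shift]
  roreomi (rule 5 does not apply)
  giving Mitoric roreomi.
Among the options, 'roreomi' alone shows every Mitoric change applied in order.

roreomi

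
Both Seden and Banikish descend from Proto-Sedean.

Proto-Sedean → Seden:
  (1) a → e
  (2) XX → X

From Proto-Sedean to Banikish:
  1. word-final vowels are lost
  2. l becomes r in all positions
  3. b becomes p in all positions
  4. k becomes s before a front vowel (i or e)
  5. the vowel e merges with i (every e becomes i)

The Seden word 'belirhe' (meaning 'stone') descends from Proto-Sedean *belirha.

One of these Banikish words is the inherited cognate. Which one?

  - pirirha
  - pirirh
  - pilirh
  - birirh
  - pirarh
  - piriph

Banikish: *belirha
  belirha → belirh   [apocope]
  belirh → berirh   [unconditioned shift]
  berirh → perirh   [unconditioned shift]
  perirh (rule 4 does not apply)
  perirh → pirirh   [vowel merger]
  giving Banikish pirirh.

pirirh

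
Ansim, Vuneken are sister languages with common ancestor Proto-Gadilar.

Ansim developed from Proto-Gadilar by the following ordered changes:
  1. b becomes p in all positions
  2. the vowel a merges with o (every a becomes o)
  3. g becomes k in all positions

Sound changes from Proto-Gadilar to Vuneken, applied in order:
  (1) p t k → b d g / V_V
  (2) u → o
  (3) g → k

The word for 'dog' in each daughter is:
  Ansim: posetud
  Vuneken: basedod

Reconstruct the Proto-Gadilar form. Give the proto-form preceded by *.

Position 1: Ansim has p, Vuneken has b. Taking the neighbouring segments as reconstructed: Ansim p could go back to *p or *b; Vuneken b can only go back to *b — the one source consistent with every daughter is *b.
Position 2: Ansim has o, Vuneken has a. Vuneken preserves a here (none of its changes turn any other segment into a), so the proto-segment is *a.
Position 5: Ansim has t, Vuneken has d. Ansim preserves t here (none of its changes turn any other segment into t), so the proto-segment is *t.
Continuing position by position gives *basetud; check it forward:
Ansim: *basetud
  basetud → pasetud   [unconditioned shift]
  pasetud → posetud   [vowel merger]
  posetud (rule 3 does not apply)
  giving Ansim posetud.
Vuneken: *basetud
  basetud → basedud   [intervocalic voicing]
  basedud → basedod   [vowel merger]
  basedod (rule 3 does not apply)
  giving Vuneken basedod.
Only *basetud yields all of Ansim posetud, Vuneken basedod.

*basetud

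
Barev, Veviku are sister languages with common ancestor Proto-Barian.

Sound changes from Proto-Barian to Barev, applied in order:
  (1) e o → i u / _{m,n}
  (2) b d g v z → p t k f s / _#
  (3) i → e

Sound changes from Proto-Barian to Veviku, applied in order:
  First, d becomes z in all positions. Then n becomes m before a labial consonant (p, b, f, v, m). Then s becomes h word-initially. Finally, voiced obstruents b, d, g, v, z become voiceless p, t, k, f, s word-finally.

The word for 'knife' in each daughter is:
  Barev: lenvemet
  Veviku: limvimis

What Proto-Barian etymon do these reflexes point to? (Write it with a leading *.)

Position 5: Barev has e, Veviku has i. Veviku preserves i here (none of its changes turn any other segment into i), so the proto-segment is *i.
Position 8: Barev has t, Veviku has s. Taking the neighbouring segments as reconstructed: Barev t could go back to *t or *d; Veviku s could go back to *d or *s or *z — the one source consistent with every daughter is *d.
Position 7: Barev has e, Veviku has i. Veviku preserves i here (none of its changes turn any other segment into i), so the proto-segment is *i.
Continuing position by position gives *linvimid; check it forward:
Barev: *linvimid > linvimit > lenvemet  (by final devoicing, vowel merger)
Veviku: *linvimid > linvimiz > limvimiz > limvimis  (by unconditioned shift, nasal place assimilation, final devoicing)
No other proto-form is consistent with every reflex, so the reconstruction is *linvimid.

*linvimid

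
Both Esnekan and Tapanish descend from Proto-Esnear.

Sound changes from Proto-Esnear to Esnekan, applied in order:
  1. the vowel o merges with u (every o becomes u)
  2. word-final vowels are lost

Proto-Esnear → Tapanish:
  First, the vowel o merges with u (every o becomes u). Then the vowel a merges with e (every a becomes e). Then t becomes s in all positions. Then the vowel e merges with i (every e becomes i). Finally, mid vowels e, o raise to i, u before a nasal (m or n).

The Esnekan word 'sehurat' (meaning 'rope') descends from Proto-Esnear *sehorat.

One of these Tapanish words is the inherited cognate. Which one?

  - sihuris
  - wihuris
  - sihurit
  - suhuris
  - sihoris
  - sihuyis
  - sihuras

sihuris

Tapanish: *sehorat
  sehorat → sehurat   [vowel merger]
  sehurat → sehuret   [vowel merger]
  sehuret → sehures   [unconditioned shift]
  sehures → sihuris   [vowel merger]
  sihuris (rule 5 does not apply)
  giving Tapanish sihuris.
The other candidates each miss or misapply at least one Tapanish change.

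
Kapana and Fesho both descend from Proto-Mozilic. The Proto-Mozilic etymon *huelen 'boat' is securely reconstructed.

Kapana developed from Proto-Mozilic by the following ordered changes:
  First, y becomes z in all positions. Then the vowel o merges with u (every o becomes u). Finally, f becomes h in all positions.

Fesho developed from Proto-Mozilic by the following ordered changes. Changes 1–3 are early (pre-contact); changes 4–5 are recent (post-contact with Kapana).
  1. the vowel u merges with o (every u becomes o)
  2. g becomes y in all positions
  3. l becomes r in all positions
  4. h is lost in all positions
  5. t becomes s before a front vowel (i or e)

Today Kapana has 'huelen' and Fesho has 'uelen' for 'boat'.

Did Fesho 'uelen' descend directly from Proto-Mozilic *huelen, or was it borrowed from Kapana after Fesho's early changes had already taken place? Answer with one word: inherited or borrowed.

borrowed

If inherited, *huelen would pass through all of Fesho's changes:
Fesho: start from *huelen.
  rule 1 (vowel merger): huelen → hoelen
  rule 2: no change — hoelen
  rule 3 (unconditioned shift): hoelen → hoeren
  rule 4 (h-loss): hoeren → oeren
  rule 5: no change — oeren
  ⇒ Fesho oeren
If borrowed from Kapana 'huelen' after the early changes, it would undergo only the recent ones:
  rule 4 (h-loss): huelen → uelen
  rule 5 (palatalisation): no change (uelen)
  ⇒ as a loan: uelen
Fesho 'uelen' matches the loan outcome 'uelen', not the inherited 'oeren' — it skipped the early Fesho changes, so it was borrowed from Kapana.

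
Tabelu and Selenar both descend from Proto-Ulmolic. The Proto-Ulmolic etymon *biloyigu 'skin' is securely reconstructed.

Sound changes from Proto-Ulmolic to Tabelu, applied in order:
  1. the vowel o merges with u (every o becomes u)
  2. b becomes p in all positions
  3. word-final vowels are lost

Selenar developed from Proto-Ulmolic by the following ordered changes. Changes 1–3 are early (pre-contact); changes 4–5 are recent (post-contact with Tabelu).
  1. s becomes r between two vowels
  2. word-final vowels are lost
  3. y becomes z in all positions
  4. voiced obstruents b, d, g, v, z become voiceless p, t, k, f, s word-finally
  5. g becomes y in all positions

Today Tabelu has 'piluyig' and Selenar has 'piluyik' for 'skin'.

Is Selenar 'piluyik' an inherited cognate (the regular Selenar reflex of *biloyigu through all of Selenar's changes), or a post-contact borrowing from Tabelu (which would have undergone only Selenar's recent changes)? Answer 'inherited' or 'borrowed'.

If inherited, *biloyigu would pass through all of Selenar's changes:
Selenar: *biloyigu
  biloyigu (rule 1 does not apply)
  biloyigu → biloyig   [apocope]
  biloyig → bilozig   [unconditioned shift]
  bilozig → bilozik   [final devoicing]
  bilozik (rule 5 does not apply)
  giving Selenar bilozik.
If borrowed from Tabelu 'piluyig' after the early changes, it would undergo only the recent ones:
  rule 4 (final devoicing): piluyig → piluyik
  rule 5 (unconditioned shift): no change (piluyik)
  ⇒ as a loan: piluyik
Selenar 'piluyik' matches the loan outcome 'piluyik', not the inherited 'bilozik' — it skipped the early Selenar changes, so it was borrowed from Tabelu.

borrowed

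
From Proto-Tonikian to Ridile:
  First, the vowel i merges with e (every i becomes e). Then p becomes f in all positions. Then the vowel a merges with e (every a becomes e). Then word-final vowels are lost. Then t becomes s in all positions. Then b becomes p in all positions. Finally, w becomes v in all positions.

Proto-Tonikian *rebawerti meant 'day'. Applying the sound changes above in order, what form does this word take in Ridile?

Ridile: *rebawerti > rebawerte > rebewerte > rebewert > rebewers > repewers > repevers  (by vowel merger, vowel merger, apocope, unconditioned shift, unconditioned shift, unconditioned shift)

repevers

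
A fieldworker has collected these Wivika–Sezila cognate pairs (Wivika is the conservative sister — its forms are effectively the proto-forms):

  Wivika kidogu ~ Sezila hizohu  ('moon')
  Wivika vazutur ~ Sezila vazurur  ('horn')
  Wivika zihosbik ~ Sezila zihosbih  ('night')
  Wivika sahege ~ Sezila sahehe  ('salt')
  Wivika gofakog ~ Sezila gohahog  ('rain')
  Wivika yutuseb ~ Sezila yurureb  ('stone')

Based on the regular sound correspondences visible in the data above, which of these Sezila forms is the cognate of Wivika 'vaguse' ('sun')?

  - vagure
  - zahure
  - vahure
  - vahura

kidogu ~ hizohu — Wivika g corresponds to Sezila h between vowels (before a back vowel).
yutuseb ~ yurureb — Wivika s corresponds to Sezila r between vowels (before a front vowel).
Applying these to Wivika 'vaguse':
  vaguse → vahuse   (g→h between vowels (before a back vowel))
  vahuse → vahure   (s→r between vowels (before a front vowel))
So the Sezila cognate is 'vahure'.

vahure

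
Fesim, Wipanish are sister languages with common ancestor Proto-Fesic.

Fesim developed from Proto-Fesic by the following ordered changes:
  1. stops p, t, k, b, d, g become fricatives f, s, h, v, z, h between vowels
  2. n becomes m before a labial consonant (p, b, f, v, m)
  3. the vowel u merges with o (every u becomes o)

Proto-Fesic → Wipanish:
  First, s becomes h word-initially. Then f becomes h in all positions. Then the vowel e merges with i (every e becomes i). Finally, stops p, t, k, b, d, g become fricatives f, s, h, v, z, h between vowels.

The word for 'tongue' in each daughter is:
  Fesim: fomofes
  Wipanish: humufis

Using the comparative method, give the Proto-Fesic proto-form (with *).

Position 1: Fesim has f, Wipanish has h. Taking the neighbouring segments as reconstructed: Fesim f can only go back to *f; Wipanish h could go back to *f or *s or *h — the one source consistent with every daughter is *f.
Position 2: Fesim has o, Wipanish has u. Wipanish preserves u here (none of its changes turn any other segment into u), so the proto-segment is *u.
This points to *fumupes. Verify forward in each daughter:
Fesim: *fumupes > fumufes > fomofes  (by intervocalic lenition, vowel merger)
Wipanish: start from *fumupes.
  rule 1: no change — fumupes
  rule 2 (unconditioned shift): fumupes → humupes
  rule 3 (vowel merger): humupes → humupis
  rule 4 (intervocalic lenition): humupis → humufis
  ⇒ Wipanish humufis
*fumupes is the unique common source.

*fumupes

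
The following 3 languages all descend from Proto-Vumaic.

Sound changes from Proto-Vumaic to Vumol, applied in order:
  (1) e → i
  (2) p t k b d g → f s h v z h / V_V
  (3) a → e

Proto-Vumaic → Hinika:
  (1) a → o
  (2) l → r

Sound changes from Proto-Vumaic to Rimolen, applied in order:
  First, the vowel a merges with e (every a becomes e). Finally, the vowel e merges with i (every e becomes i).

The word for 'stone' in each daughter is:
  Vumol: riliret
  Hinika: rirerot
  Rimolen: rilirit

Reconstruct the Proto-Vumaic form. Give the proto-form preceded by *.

Position 3: Vumol has l, Hinika has r, Rimolen has l. Vumol preserves l here (none of its changes turn any other segment into l), so the proto-segment is *l.
Position 6: Vumol has e, Hinika has o, Rimolen has i. In Vumol, e can only continue *a, so the proto-segment is *a.
Position 4: Vumol has i, Hinika has e, Rimolen has i. Hinika preserves e here (none of its changes turn any other segment into e), so the proto-segment is *e.
The remaining positions agree across the daughters. Check the candidate against every language:
Vumol: *rilerat
  rilerat → rilirat   [vowel merger]
  rilirat (rule 2 does not apply)
  rilirat → riliret   [vowel merger]
  giving Vumol riliret.
Hinika: *rilerat
  rilerat → rilerot   [vowel merger]
  rilerot → rirerot   [unconditioned shift]
  giving Hinika rirerot.
Rimolen: start from *rilerat.
  rule 1 (vowel merger): rilerat → rileret
  rule 2 (vowel merger): rileret → rilirit
  ⇒ Rimolen rilirit
No other proto-form is consistent with every reflex, so the reconstruction is *rilerat.

*rilerat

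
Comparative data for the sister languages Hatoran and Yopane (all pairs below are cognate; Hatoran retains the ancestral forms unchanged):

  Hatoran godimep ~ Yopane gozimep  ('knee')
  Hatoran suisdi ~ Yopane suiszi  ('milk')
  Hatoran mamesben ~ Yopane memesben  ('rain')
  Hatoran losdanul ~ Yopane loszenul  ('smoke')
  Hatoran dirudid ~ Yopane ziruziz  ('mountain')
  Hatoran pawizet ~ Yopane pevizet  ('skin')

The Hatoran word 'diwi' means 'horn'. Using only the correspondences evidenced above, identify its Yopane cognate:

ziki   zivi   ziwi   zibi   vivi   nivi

zivi

dirudid ~ ziruziz — Hatoran d corresponds to Yopane z word-initially before a front vowel.
pawizet ~ pevizet — Hatoran w corresponds to Yopane v between vowels (before a front vowel).
Applying these to Hatoran 'diwi':
  diwi → ziwi   (d→z word-initially before a front vowel)
  ziwi → zivi   (w→v between vowels (before a front vowel))
So the Yopane cognate is 'zivi'.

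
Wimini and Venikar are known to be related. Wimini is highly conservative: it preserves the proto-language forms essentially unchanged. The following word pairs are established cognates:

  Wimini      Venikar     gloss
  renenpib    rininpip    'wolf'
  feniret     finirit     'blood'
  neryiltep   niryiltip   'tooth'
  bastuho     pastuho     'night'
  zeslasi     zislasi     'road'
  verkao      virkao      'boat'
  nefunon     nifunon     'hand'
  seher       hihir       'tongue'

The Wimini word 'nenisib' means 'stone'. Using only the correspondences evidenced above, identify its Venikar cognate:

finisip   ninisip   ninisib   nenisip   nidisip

ninisip

renenpib ~ rininpip, feniret ~ finirit — Wimini e corresponds to Venikar i after a consonant, before a nasal.
renenpib ~ rininpip — Wimini b corresponds to Venikar p word-finally.
Applying these to Wimini 'nenisib':
  nenisib → ninisib   (e→i after a consonant, before a nasal)
  ninisib → ninisip   (b→p word-finally)
So the Venikar cognate is 'ninisip'.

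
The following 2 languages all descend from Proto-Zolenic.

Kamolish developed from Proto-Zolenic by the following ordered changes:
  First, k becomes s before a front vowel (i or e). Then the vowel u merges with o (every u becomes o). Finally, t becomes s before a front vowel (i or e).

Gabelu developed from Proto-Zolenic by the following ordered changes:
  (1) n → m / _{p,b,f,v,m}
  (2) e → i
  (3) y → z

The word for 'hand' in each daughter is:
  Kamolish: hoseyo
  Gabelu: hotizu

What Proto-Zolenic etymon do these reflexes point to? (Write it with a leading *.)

Position 3: Kamolish has s, Gabelu has t. Gabelu preserves t here (none of its changes turn any other segment into t), so the proto-segment is *t.
Position 5: Kamolish has y, Gabelu has z. Kamolish preserves y here (none of its changes turn any other segment into y), so the proto-segment is *y.
Position 4: Kamolish has e, Gabelu has i. Kamolish preserves e here (none of its changes turn any other segment into e), so the proto-segment is *e.
Verify the candidate proto-form against each daughter:
Kamolish: start from *hoteyu.
  rule 1: no change — hoteyu
  rule 2 (vowel merger): hoteyu → hoteyo
  rule 3 (palatalisation): hoteyo → hoseyo
  ⇒ Kamolish hoseyo
Gabelu: *hoteyu
  hoteyu (rule 1 does not apply)
  hoteyu → hotiyu   [vowel merger]
  hotiyu → hotizu   [unconditioned shift]
  giving Gabelu hotizu.
*hoteyu is the unique common source.

*hoteyu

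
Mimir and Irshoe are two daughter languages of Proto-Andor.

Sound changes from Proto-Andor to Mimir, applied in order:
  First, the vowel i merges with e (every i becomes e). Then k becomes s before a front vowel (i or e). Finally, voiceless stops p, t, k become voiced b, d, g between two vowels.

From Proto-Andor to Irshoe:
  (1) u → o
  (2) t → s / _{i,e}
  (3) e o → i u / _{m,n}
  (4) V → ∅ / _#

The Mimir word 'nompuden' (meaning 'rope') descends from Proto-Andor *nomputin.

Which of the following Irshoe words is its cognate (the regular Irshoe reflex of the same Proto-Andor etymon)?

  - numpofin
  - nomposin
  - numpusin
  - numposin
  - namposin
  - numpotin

Irshoe: start from *nomputin.
  rule 1 (vowel merger): nomputin → nompotin
  rule 2 (palatalisation): nompotin → nomposin
  rule 3 (pre-nasal raising): nomposin → numposin
  rule 4: no change — numposin
  ⇒ Irshoe numposin
Only 'numposin' matches the regular Irshoe development of *nomputin.

numposin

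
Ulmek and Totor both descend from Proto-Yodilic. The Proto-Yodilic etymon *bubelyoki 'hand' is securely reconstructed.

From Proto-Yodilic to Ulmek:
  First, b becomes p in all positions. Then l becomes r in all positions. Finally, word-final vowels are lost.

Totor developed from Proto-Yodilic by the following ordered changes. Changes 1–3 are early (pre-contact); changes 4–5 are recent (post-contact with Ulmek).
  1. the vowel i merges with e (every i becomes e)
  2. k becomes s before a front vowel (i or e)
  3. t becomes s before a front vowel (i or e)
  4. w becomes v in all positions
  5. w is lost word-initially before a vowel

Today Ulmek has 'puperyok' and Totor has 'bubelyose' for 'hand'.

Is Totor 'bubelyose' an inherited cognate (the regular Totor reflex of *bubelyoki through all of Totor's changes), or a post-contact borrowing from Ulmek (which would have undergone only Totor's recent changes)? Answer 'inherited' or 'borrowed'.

inherited

If inherited, *bubelyoki would pass through all of Totor's changes:
Totor: *bubelyoki
  bubelyoki → bubelyoke   [vowel merger]
  bubelyoke → bubelyose   [palatalisation]
  bubelyose (rule 3 does not apply)
  bubelyose (rule 4 does not apply)
  bubelyose (rule 5 does not apply)
  giving Totor bubelyose.
If borrowed from Ulmek 'puperyok' after the early changes, it would undergo only the recent ones:
  rule 4 (unconditioned shift): no change (puperyok)
  rule 5 (glide loss): no change (puperyok)
  ⇒ as a loan: puperyok
Totor 'bubelyose' matches the inherited outcome exactly, so it is an inherited cognate, not a loan.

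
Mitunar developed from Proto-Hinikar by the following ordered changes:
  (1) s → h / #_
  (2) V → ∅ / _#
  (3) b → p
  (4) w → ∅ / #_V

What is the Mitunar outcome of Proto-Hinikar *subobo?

Mitunar: *subobo > hubobo > hubob > hupop  (by debuccalisation, apocope, unconditioned shift)

hupop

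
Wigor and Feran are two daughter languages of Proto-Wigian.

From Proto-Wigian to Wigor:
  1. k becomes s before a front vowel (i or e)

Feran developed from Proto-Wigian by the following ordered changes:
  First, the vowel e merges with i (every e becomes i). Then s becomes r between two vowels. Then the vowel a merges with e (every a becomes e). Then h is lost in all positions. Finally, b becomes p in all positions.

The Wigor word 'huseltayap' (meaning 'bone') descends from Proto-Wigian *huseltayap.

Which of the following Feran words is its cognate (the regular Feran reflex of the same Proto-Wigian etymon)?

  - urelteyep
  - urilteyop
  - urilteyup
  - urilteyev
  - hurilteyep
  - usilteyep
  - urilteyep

Feran: start from *huseltayap.
  rule 1 (vowel merger): huseltayap → husiltayap
  rule 2 (rhotacism): husiltayap → huriltayap
  rule 3 (vowel merger): huriltayap → hurilteyep
  rule 4 (h-loss): hurilteyep → urilteyep
  rule 5: no change — urilteyep
  ⇒ Feran urilteyep
Only 'urilteyep' matches the regular Feran development of *huseltayap.

urilteyep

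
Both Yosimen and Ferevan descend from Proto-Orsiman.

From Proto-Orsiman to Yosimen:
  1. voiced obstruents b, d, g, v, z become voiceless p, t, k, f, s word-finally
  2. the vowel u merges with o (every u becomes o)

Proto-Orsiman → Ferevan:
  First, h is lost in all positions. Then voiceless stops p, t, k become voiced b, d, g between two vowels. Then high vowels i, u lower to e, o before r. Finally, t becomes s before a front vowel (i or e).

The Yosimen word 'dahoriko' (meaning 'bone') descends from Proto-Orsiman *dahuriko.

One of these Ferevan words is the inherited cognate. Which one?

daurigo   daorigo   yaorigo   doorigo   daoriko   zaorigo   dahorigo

daorigo

Ferevan: *dahuriko > dauriko > daurigo > daorigo  (by h-loss, intervocalic voicing, pre-rhotic lowering)
The other candidates each miss or misapply at least one Ferevan change.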